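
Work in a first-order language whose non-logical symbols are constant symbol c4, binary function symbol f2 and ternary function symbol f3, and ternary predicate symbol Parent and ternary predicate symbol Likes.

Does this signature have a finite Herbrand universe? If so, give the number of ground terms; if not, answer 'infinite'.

The signature has at least one function symbol (f2, arity 2) and at least one constant (c4).
Iterating f2 gives infinitely many distinct ground terms: c4, f2(c4, c4), f2(f2(c4, c4), f2(c4, c4)), ...
So the Herbrand universe is infinite.

infinite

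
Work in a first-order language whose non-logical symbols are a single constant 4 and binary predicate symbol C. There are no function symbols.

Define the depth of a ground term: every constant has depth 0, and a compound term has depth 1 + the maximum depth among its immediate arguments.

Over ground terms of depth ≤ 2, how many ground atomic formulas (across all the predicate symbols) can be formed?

1

First count ground terms of depth ≤ 2.
With no function symbols every ground term is a constant, so there is exactly 1 ground term at every depth bound.
N_0 = 1
N_1 = 1
N_2 = 1
So |H| = 1.
Each predicate of arity r yields |H|^r ground atoms (one per choice of an r-tuple from H):
  C: 1^2 = 1
Total ground atoms: 1.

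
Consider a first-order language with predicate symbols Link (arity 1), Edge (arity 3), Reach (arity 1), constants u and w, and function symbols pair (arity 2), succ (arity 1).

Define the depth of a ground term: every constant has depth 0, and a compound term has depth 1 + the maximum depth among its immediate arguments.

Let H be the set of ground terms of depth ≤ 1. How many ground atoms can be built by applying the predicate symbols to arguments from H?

First count ground terms of depth ≤ 1.
Let N_k count ground terms of depth at most k. Each non-constant term of depth ≤ k is some function symbol applied to depth-≤(k−1) arguments, giving N_k = 2 + N_{k-1}^2 + N_{k-1}.
N_0 = 2
N_1 = 2 + 2^2 + 2 = 8
Explicitly: u, w, pair(u, u), pair(u, w), pair(w, u), pair(w, w), succ(u), succ(w).
So |H| = 8.
Ground atoms are formed by filling each argument slot of a predicate with a term from H, so an r-ary predicate gives |H|^r atoms:
  Link: 8;  Edge: 8^3 = 512;  Reach: 8
Total ground atoms: 8 + 512 + 8 = 528.

528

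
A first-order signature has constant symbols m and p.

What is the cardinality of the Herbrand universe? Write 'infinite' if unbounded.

2

There are no function symbols, so every ground term is one of the 2 constants.
The Herbrand universe is {m, p}, which is finite with 2 elements.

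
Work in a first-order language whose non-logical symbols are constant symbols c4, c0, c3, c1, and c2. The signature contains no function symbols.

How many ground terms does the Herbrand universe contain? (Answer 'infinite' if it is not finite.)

There are no function symbols, so every ground term is one of the 5 constants.
The Herbrand universe is {c4, c0, c3, c1, c2}, which is finite with 5 elements.

5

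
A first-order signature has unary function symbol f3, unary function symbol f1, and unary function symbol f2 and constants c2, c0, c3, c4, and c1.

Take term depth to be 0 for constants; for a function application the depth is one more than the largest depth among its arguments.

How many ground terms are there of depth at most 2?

65

Let N_k count ground terms of depth at most k. Each non-constant term of depth ≤ k is some function symbol applied to depth-≤(k−1) arguments, giving N_k = 5 + N_{k-1} + N_{k-1} + N_{k-1}.
N_0 = 5
N_1 = 5 + 5 + 5 + 5 = 20
N_2 = 5 + 20 + 20 + 20 = 65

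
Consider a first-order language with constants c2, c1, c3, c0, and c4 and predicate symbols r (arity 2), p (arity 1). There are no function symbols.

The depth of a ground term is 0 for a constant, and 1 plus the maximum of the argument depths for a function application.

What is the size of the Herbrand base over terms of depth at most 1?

30

First count ground terms of depth ≤ 1.
With no function symbols every ground term is a constant, so there are exactly 5 ground terms at every depth bound.
N_0 = 5
N_1 = 5
Explicitly: c2, c1, c3, c0, c4.
So |H| = 5.
A ground atom is a predicate applied to a tuple of terms from H, so the count is the sum over predicates of |H|^arity:
  r: 5^2 = 25;  p: 5
Total ground atoms: 25 + 5 = 30.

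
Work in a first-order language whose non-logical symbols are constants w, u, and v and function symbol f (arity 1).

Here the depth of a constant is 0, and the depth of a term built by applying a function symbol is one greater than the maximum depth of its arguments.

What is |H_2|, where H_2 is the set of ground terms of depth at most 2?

9

Write N_k for the number of ground terms of depth ≤ k. A term of depth ≤ k is either a constant or a function symbol applied to arguments of depth ≤ k−1, so N_k = 3 + N_{k-1}.
N_0 = 3
N_1 = 3 + 3 = 6
N_2 = 3 + 6 = 9
Explicitly: w, u, v, f(w), f(u), f(v), f(f(w)), f(f(u)), f(f(v)).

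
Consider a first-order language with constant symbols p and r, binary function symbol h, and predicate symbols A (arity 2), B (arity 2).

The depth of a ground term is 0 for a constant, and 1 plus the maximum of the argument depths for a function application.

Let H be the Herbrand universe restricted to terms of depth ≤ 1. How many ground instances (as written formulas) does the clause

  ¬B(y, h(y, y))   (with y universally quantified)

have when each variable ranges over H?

Ground terms of depth ≤ 1:
  Count level by level. With function symbols h/2, the terms of depth ≤ k are the 2 constants together with each function applied to depth-≤(k−1) tuples, so N_k = 2 + N_{k-1}^2.
  N_0 = 2
  N_1 = 2 + 2^2 = 6
So there are 6 ground terms available for substitution.
The clause has 1 distinct variable (y), which appears in the body. In the free term algebra distinct substitutions yield syntactically distinct ground instances.
Number of ground instances = 6.

6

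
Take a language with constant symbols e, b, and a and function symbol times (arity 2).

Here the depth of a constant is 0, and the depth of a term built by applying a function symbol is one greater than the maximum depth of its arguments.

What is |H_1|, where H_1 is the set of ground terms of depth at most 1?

If N_k denotes the number of depth-≤k ground terms, the 3 constants give N_0 = 3, and each function symbol of arity r contributes N_{k-1}^r new terms at level k: N_k = 3 + N_{k-1}^2.
N_0 = 3
N_1 = 3 + 3^2 = 12
Explicitly: e, b, a, times(e, e), times(e, b), times(e, a), times(b, e), times(b, b), times(b, a), times(a, e), times(a, b), times(a, a).

12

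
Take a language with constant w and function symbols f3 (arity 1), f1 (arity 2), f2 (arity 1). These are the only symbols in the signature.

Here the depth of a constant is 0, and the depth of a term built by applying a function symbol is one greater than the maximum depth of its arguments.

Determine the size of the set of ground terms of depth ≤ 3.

Write N_k for the number of ground terms of depth ≤ k. A term of depth ≤ k is either a constant or a function symbol applied to arguments of depth ≤ k−1, so N_k = 1 + N_{k-1} + N_{k-1}^2 + N_{k-1}.
N_0 = 1
N_1 = 1 + 1 + 1^2 + 1 = 4
N_2 = 1 + 4 + 4^2 + 4 = 25
N_3 = 1 + 25 + 25^2 + 25 = 676

676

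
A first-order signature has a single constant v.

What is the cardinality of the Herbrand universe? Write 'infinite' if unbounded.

1

There are no function symbols, so the only ground term is the single constant.
The Herbrand universe is {v}, finite with 1 element.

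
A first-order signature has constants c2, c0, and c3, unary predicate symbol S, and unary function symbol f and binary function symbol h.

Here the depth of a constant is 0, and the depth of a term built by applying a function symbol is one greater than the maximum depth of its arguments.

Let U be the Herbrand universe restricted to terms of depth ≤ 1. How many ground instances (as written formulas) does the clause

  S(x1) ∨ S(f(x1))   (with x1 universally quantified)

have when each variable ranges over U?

Ground terms of depth ≤ 1:
  Let N_k = |{terms of depth ≤ k}|. Then N_0 = 3 and N_k = 3 + N_{k-1} + N_{k-1}^2 for k ≥ 1 (one summand per function symbol, arity giving the exponent).
  N_0 = 3
  N_1 = 3 + 3 + 3^2 = 15
So there are 15 ground terms available for substitution.
The clause has 1 distinct variable (x1), which appears in the body. In the free term algebra distinct substitutions yield syntactically distinct ground instances.
Number of ground instances = 15.

15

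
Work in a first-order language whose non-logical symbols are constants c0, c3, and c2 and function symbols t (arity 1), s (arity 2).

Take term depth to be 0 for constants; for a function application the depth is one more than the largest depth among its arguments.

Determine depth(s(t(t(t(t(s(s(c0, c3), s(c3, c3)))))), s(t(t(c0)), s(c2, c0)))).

7

depth(s(c0, c3)) = 1 + max(0, 0) = 1
depth(s(c3, c3)) = 1 + max(0, 0) = 1
depth(s(s(c0, c3), s(c3, c3))) = 1 + max(1, 1) = 2
depth(t(s(s(c0, c3), s(c3, c3)))) = 1 + depth(s(s(c0, c3), s(c3, c3))) = 1 + 2 = 3
depth(t(t(s(s(c0, c3), s(c3, c3))))) = 1 + depth(t(s(s(c0, c3), s(c3, c3)))) = 1 + 3 = 4
depth(t(t(t(s(s(c0, c3), s(c3, c3)))))) = 1 + depth(t(t(s(s(c0, c3), s(c3, c3))))) = 1 + 4 = 5
depth(t(t(t(t(s(s(c0, c3), s(c3, c3))))))) = 1 + depth(t(t(t(s(s(c0, c3), s(c3, c3)))))) = 1 + 5 = 6
depth(t(c0)) = 1 + depth(c0) = 1 + 0 = 1
depth(t(t(c0))) = 1 + depth(t(c0)) = 1 + 1 = 2
depth(s(c2, c0)) = 1 + max(0, 0) = 1
depth(s(t(t(c0)), s(c2, c0))) = 1 + max(2, 1) = 3
depth(s(t(t(t(t(s(s(c0, c3), s(c3, c3)))))), s(t(t(c0)), s(c2, c0)))) = 1 + max(6, 3) = 7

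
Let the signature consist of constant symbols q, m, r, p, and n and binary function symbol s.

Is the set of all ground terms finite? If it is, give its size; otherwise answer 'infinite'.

infinite

The signature has at least one function symbol (s, arity 2) and at least one constant (q).
Iterating s gives infinitely many distinct ground terms: q, s(q, q), s(s(q, q), s(q, q)), ...
So the Herbrand universe is infinite.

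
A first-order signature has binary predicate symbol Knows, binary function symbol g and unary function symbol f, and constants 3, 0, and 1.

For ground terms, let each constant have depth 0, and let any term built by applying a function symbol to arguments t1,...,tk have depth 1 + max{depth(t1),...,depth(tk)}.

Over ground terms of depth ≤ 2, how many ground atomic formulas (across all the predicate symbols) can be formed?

59049

First count ground terms of depth ≤ 2.
Count level by level. With function symbols g/2, f/1, the terms of depth ≤ k are the 3 constants together with each function applied to depth-≤(k−1) tuples, so N_k = 3 + N_{k-1}^2 + N_{k-1}.
N_0 = 3
N_1 = 3 + 3^2 + 3 = 15
N_2 = 3 + 15^2 + 15 = 243
So |H| = 243.
Ground atoms are formed by filling each argument slot of a predicate with a term from H, so an r-ary predicate gives |H|^r atoms:
  Knows: 243^2 = 59049
Total ground atoms: 59049.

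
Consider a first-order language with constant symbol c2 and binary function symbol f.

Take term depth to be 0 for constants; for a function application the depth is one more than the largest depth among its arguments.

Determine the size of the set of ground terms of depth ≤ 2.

5

If N_k denotes the number of depth-≤k ground terms, the 1 constant gives N_0 = 1, and each function symbol of arity r contributes N_{k-1}^r new terms at level k: N_k = 1 + N_{k-1}^2.
N_0 = 1
N_1 = 1 + 1^2 = 2
N_2 = 1 + 2^2 = 5
Explicitly: c2, f(c2, c2), f(c2, f(c2, c2)), f(f(c2, c2), c2), f(f(c2, c2), f(c2, c2)).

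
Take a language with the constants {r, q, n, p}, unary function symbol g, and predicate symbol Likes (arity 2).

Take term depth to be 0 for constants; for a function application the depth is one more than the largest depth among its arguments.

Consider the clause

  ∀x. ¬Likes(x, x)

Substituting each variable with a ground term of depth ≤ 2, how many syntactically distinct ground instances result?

12

Ground terms of depth ≤ 2:
  If N_k denotes the number of depth-≤k ground terms, the 4 constants give N_0 = 4, and each function symbol of arity r contributes N_{k-1}^r new terms at level k: N_k = 4 + N_{k-1}.
  N_0 = 4
  N_1 = 4 + 4 = 8
  N_2 = 4 + 8 = 12
So there are 12 ground terms available for substitution.
There is 1 variable to instantiate (x),  occurring in at least one literal, so different choices give different ground instances.
Number of ground instances = 12.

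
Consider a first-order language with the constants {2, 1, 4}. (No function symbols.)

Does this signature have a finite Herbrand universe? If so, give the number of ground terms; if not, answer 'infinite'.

There are no function symbols, so every ground term is one of the 3 constants.
The Herbrand universe is {2, 1, 4}, which is finite with 3 elements.

3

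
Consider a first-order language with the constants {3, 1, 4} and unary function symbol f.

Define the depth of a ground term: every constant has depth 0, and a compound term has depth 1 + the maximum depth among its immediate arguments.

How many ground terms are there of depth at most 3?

Write N_k for the number of ground terms of depth ≤ k. A term of depth ≤ k is either a constant or a function symbol applied to arguments of depth ≤ k−1, so N_k = 3 + N_{k-1}.
N_0 = 3
N_1 = 3 + 3 = 6
N_2 = 3 + 6 = 9
N_3 = 3 + 9 = 12
Explicitly: 3, 1, 4, f(3), f(1), f(4), f(f(3)), f(f(1)), f(f(4)), f(f(f(3))), f(f(f(1))), f(f(f(4))).

12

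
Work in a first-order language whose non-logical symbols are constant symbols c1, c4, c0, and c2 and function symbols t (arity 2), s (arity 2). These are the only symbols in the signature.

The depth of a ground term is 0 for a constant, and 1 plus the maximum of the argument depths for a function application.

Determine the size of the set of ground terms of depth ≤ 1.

36

Let N_k = |{terms of depth ≤ k}|. Then N_0 = 4 and N_k = 4 + N_{k-1}^2 + N_{k-1}^2 for k ≥ 1 (one summand per function symbol, arity giving the exponent).
N_0 = 4
N_1 = 4 + 4^2 + 4^2 = 36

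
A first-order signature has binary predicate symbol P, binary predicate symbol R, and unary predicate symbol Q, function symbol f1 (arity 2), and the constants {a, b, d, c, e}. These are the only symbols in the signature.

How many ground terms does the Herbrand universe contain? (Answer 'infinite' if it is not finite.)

infinite

The signature has at least one function symbol (f1, arity 2) and at least one constant (a).
Iterating f1 gives infinitely many distinct ground terms: a, f1(a, a), f1(f1(a, a), f1(a, a)), ...
So the Herbrand universe is infinite.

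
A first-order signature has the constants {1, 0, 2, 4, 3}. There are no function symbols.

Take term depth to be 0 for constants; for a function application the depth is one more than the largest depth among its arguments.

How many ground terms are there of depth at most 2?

5

With no function symbols every ground term is a constant, so there are exactly 5 ground terms at every depth bound.
N_0 = 5
N_1 = 5
N_2 = 5
Explicitly: 1, 0, 2, 4, 3.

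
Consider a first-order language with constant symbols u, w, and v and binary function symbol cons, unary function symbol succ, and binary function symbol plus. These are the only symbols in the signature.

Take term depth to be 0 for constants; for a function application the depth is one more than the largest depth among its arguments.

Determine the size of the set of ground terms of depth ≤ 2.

Count level by level. With function symbols cons/2, succ/1, plus/2, the terms of depth ≤ k are the 3 constants together with each function applied to depth-≤(k−1) tuples, so N_k = 3 + N_{k-1}^2 + N_{k-1} + N_{k-1}^2.
N_0 = 3
N_1 = 3 + 3^2 + 3 + 3^2 = 24
N_2 = 3 + 24^2 + 24 + 24^2 = 1179

1179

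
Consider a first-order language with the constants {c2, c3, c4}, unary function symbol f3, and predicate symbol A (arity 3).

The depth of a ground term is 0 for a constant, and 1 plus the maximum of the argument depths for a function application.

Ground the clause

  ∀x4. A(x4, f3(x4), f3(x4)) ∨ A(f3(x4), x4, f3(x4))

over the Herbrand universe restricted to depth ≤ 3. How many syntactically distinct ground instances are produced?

12

Ground terms of depth ≤ 3:
  If N_k denotes the number of depth-≤k ground terms, the 3 constants give N_0 = 3, and each function symbol of arity r contributes N_{k-1}^r new terms at level k: N_k = 3 + N_{k-1}.
  N_0 = 3
  N_1 = 3 + 3 = 6
  N_2 = 3 + 6 = 9
  N_3 = 3 + 9 = 12
  Explicitly: c2, c3, c4, f3(c2), f3(c3), f3(c4), f3(f3(c2)), f3(f3(c3)), f3(f3(c4)), f3(f3(f3(c2))), f3(f3(f3(c3))), f3(f3(f3(c4))).
So there are 12 ground terms available for substitution.
There is 1 variable to instantiate (x4),  occurring in at least one literal, so different choices give different ground instances.
Number of ground instances = 12.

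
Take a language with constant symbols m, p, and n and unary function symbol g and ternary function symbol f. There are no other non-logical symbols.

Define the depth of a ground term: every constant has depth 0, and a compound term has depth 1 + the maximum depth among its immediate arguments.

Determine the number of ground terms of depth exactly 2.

Write N_k for the number of ground terms of depth ≤ k. A term of depth ≤ k is either a constant or a function symbol applied to arguments of depth ≤ k−1, so N_k = 3 + N_{k-1} + N_{k-1}^3.
N_0 = 3
N_1 = 3 + 3 + 3^3 = 33
N_2 = 3 + 33 + 33^3 = 35973
Terms of depth exactly 2: N_2 − N_1 = 35973 − 33 = 35940.

35940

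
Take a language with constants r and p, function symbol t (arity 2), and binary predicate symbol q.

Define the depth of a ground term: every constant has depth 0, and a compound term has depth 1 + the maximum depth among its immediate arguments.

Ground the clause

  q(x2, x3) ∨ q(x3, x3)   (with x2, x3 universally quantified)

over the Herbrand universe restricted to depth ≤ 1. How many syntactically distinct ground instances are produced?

Ground terms of depth ≤ 1:
  If N_k denotes the number of depth-≤k ground terms, the 2 constants give N_0 = 2, and each function symbol of arity r contributes N_{k-1}^r new terms at level k: N_k = 2 + N_{k-1}^2.
  N_0 = 2
  N_1 = 2 + 2^2 = 6
So there are 6 ground terms available for substitution.
The body mentions every one of the 2 quantified variables; since ground terms form a free algebra, no two substitutions collapse to the same formula.
Number of ground instances = 6^2 = 36.

36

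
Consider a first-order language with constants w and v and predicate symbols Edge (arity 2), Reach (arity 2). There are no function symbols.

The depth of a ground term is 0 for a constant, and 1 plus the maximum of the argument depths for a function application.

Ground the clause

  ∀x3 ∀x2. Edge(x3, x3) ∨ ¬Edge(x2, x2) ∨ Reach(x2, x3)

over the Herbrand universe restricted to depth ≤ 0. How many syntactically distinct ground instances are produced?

Ground terms of depth ≤ 0:
  With no function symbols every ground term is a constant, so there are exactly 2 ground terms at every depth bound.
  N_0 = 2
So there are 2 ground terms available for substitution.
The body mentions every one of the 2 quantified variables; since ground terms form a free algebra, no two substitutions collapse to the same formula.
Number of ground instances = 2^2 = 4.

4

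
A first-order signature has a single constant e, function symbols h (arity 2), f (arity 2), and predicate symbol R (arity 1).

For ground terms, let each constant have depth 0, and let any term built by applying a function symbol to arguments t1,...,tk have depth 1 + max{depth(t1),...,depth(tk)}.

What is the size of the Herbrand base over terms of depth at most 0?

1

First count ground terms of depth ≤ 0.
Write N_k for the number of ground terms of depth ≤ k. A term of depth ≤ k is either a constant or a function symbol applied to arguments of depth ≤ k−1, so N_k = 1 + N_{k-1}^2 + N_{k-1}^2.
N_0 = 1
Explicitly: e.
So |H| = 1.
Ground atoms are formed by filling each argument slot of a predicate with a term from H, so an r-ary predicate gives |H|^r atoms:
  R: 1
Total ground atoms: 1.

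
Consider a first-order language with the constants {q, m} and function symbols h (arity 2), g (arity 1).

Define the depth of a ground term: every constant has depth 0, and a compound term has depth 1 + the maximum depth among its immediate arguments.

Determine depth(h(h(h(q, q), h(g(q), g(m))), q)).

4

depth(h(q, q)) = 1 + max(0, 0) = 1
depth(g(q)) = 1 + depth(q) = 1 + 0 = 1
depth(g(m)) = 1 + depth(m) = 1 + 0 = 1
depth(h(g(q), g(m))) = 1 + max(1, 1) = 2
depth(h(h(q, q), h(g(q), g(m)))) = 1 + max(1, 2) = 3
depth(h(h(h(q, q), h(g(q), g(m))), q)) = 1 + max(3, 0) = 4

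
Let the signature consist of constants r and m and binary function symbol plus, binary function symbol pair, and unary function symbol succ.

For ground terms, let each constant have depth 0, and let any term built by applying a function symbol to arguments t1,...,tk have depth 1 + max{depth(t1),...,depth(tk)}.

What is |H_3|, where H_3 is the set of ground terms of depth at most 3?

182712

Count level by level. With function symbols plus/2, pair/2, succ/1, the terms of depth ≤ k are the 2 constants together with each function applied to depth-≤(k−1) tuples, so N_k = 2 + N_{k-1}^2 + N_{k-1}^2 + N_{k-1}.
N_0 = 2
N_1 = 2 + 2^2 + 2^2 + 2 = 12
N_2 = 2 + 12^2 + 12^2 + 12 = 302
N_3 = 2 + 302^2 + 302^2 + 302 = 182712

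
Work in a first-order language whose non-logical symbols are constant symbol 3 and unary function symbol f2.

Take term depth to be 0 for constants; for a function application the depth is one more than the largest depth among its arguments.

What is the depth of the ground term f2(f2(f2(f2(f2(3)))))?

depth(f2(3)) = 1 + depth(3) = 1 + 0 = 1
depth(f2(f2(3))) = 1 + depth(f2(3)) = 1 + 1 = 2
depth(f2(f2(f2(3)))) = 1 + depth(f2(f2(3))) = 1 + 2 = 3
depth(f2(f2(f2(f2(3))))) = 1 + depth(f2(f2(f2(3)))) = 1 + 3 = 4
depth(f2(f2(f2(f2(f2(3)))))) = 1 + depth(f2(f2(f2(f2(3))))) = 1 + 4 = 5

5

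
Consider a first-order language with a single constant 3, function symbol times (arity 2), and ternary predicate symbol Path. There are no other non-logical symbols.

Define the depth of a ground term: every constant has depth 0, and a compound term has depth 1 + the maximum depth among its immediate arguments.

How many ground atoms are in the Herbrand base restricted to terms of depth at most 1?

8

First count ground terms of depth ≤ 1.
Let N_k count ground terms of depth at most k. Each non-constant term of depth ≤ k is some function symbol applied to depth-≤(k−1) arguments, giving N_k = 1 + N_{k-1}^2.
N_0 = 1
N_1 = 1 + 1^2 = 2
Explicitly: 3, times(3, 3).
So |H| = 2.
Ground atoms are formed by filling each argument slot of a predicate with a term from H, so an r-ary predicate gives |H|^r atoms:
  Path: 2^3 = 8
Total ground atoms: 8.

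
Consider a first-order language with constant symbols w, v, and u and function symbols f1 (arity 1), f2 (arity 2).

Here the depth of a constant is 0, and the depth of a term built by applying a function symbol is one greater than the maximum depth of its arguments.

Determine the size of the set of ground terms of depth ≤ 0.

3

Let N_k = |{terms of depth ≤ k}|. Then N_0 = 3 and N_k = 3 + N_{k-1} + N_{k-1}^2 for k ≥ 1 (one summand per function symbol, arity giving the exponent).
N_0 = 3
Explicitly: w, v, u.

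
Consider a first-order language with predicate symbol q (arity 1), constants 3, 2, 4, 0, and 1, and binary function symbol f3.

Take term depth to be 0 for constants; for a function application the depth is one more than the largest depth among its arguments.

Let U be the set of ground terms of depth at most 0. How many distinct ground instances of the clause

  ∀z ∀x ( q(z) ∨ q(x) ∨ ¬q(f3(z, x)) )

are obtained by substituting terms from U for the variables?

25

Ground terms of depth ≤ 0:
  Write N_k for the number of ground terms of depth ≤ k. A term of depth ≤ k is either a constant or a function symbol applied to arguments of depth ≤ k−1, so N_k = 5 + N_{k-1}^2.
  N_0 = 5
  Explicitly: 3, 2, 4, 0, 1.
So there are 5 ground terms available for substitution.
Each of z, x ranges independently over the available ground terms, and distinct assignments produce distinct instances.
Number of ground instances = 5^2 = 25.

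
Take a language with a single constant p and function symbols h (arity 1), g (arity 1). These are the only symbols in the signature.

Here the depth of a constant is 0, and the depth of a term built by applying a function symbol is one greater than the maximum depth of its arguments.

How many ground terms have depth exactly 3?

8

Let N_k = |{terms of depth ≤ k}|. Then N_0 = 1 and N_k = 1 + N_{k-1} + N_{k-1} for k ≥ 1 (one summand per function symbol, arity giving the exponent).
N_0 = 1
N_1 = 1 + 1 + 1 = 3
N_2 = 1 + 3 + 3 = 7
N_3 = 1 + 7 + 7 = 15
Terms of depth exactly 3: N_3 − N_2 = 15 − 7 = 8.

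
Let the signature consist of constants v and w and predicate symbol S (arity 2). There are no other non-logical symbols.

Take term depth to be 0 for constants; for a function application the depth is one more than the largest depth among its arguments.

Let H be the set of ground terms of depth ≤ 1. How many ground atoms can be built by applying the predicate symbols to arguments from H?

First count ground terms of depth ≤ 1.
With no function symbols every ground term is a constant, so there are exactly 2 ground terms at every depth bound.
N_0 = 2
N_1 = 2
Explicitly: v, w.
So |H| = 2.
Each predicate of arity r yields |H|^r ground atoms (one per choice of an r-tuple from H):
  S: 2^2 = 4
Total ground atoms: 4.

4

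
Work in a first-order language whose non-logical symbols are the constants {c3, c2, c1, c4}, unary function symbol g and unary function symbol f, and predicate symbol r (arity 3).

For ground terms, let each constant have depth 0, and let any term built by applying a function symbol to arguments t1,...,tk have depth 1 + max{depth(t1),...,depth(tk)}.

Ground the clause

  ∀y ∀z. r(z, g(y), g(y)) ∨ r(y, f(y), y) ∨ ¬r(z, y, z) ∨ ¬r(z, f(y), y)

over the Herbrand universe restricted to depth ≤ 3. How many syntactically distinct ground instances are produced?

Ground terms of depth ≤ 3:
  Write N_k for the number of ground terms of depth ≤ k. A term of depth ≤ k is either a constant or a function symbol applied to arguments of depth ≤ k−1, so N_k = 4 + N_{k-1} + N_{k-1}.
  N_0 = 4
  N_1 = 4 + 4 + 4 = 12
  N_2 = 4 + 12 + 12 = 28
  N_3 = 4 + 28 + 28 = 60
So there are 60 ground terms available for substitution.
There are 2 variables to instantiate (y, z), each occurring in at least one literal, so different choices give different ground instances.
Number of ground instances = 60^2 = 3600.

3600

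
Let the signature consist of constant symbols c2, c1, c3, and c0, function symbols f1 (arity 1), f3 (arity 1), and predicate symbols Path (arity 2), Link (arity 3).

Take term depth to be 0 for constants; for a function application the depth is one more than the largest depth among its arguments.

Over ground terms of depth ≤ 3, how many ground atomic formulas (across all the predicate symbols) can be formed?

First count ground terms of depth ≤ 3.
Write N_k for the number of ground terms of depth ≤ k. A term of depth ≤ k is either a constant or a function symbol applied to arguments of depth ≤ k−1, so N_k = 4 + N_{k-1} + N_{k-1}.
N_0 = 4
N_1 = 4 + 4 + 4 = 12
N_2 = 4 + 12 + 12 = 28
N_3 = 4 + 28 + 28 = 60
So |H| = 60.
Ground atoms are formed by filling each argument slot of a predicate with a term from H, so an r-ary predicate gives |H|^r atoms:
  Path: 60^2 = 3600;  Link: 60^3 = 216000
Total ground atoms: 3600 + 216000 = 219600.

219600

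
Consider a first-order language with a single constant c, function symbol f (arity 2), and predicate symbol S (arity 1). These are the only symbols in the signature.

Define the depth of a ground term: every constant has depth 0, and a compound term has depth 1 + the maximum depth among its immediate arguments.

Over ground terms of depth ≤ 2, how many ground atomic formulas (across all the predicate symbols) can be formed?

First count ground terms of depth ≤ 2.
Let N_k count ground terms of depth at most k. Each non-constant term of depth ≤ k is some function symbol applied to depth-≤(k−1) arguments, giving N_k = 1 + N_{k-1}^2.
N_0 = 1
N_1 = 1 + 1^2 = 2
N_2 = 1 + 2^2 = 5
Explicitly: c, f(c, c), f(c, f(c, c)), f(f(c, c), c), f(f(c, c), f(c, c)).
So |H| = 5.
Ground atoms are formed by filling each argument slot of a predicate with a term from H, so an r-ary predicate gives |H|^r atoms:
  S: 5
Total ground atoms: 5.

5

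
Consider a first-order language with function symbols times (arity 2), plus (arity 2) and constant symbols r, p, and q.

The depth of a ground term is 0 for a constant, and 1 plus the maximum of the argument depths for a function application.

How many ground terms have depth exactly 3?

If N_k denotes the number of depth-≤k ground terms, the 3 constants give N_0 = 3, and each function symbol of arity r contributes N_{k-1}^r new terms at level k: N_k = 3 + N_{k-1}^2 + N_{k-1}^2.
N_0 = 3
N_1 = 3 + 3^2 + 3^2 = 21
N_2 = 3 + 21^2 + 21^2 = 885
N_3 = 3 + 885^2 + 885^2 = 1566453
Terms of depth exactly 3: N_3 − N_2 = 1566453 − 885 = 1565568.

1565568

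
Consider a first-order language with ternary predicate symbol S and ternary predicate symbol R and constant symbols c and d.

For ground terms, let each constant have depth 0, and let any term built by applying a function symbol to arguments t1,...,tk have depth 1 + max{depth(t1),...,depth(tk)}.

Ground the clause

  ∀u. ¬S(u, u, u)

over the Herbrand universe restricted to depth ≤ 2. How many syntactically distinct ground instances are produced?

Ground terms of depth ≤ 2:
  With no function symbols every ground term is a constant, so there are exactly 2 ground terms at every depth bound.
  N_0 = 2
  N_1 = 2
  N_2 = 2
  Explicitly: c, d.
So there are 2 ground terms available for substitution.
There is 1 variable to instantiate (u),  occurring in at least one literal, so different choices give different ground instances.
Number of ground instances = 2.

2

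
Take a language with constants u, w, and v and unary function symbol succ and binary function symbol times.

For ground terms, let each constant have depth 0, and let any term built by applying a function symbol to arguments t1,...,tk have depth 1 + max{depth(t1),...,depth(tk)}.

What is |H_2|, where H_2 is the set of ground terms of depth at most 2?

Let N_k count ground terms of depth at most k. Each non-constant term of depth ≤ k is some function symbol applied to depth-≤(k−1) arguments, giving N_k = 3 + N_{k-1} + N_{k-1}^2.
N_0 = 3
N_1 = 3 + 3 + 3^2 = 15
N_2 = 3 + 15 + 15^2 = 243

243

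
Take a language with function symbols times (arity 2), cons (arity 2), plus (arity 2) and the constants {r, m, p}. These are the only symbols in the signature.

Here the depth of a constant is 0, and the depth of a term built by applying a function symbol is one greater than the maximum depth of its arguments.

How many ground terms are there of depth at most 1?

If N_k denotes the number of depth-≤k ground terms, the 3 constants give N_0 = 3, and each function symbol of arity r contributes N_{k-1}^r new terms at level k: N_k = 3 + N_{k-1}^2 + N_{k-1}^2 + N_{k-1}^2.
N_0 = 3
N_1 = 3 + 3^2 + 3^2 + 3^2 = 30

30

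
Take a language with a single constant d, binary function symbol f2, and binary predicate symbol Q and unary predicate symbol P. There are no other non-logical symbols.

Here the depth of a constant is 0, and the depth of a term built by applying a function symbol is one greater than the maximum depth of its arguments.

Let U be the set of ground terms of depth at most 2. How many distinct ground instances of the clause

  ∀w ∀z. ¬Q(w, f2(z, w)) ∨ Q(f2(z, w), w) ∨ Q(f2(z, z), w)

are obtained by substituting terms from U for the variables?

Ground terms of depth ≤ 2:
  Let N_k = |{terms of depth ≤ k}|. Then N_0 = 1 and N_k = 1 + N_{k-1}^2 for k ≥ 1 (one summand per function symbol, arity giving the exponent).
  N_0 = 1
  N_1 = 1 + 1^2 = 2
  N_2 = 1 + 2^2 = 5
  Explicitly: d, f2(d, d), f2(d, f2(d, d)), f2(f2(d, d), d), f2(f2(d, d), f2(d, d)).
So there are 5 ground terms available for substitution.
There are 2 variables to instantiate (w, z), each occurring in at least one literal, so different choices give different ground instances.
Number of ground instances = 5^2 = 25.

25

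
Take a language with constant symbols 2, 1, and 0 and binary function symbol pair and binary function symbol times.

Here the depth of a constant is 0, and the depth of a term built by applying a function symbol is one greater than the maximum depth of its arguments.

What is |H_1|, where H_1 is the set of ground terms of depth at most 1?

21

Let N_k count ground terms of depth at most k. Each non-constant term of depth ≤ k is some function symbol applied to depth-≤(k−1) arguments, giving N_k = 3 + N_{k-1}^2 + N_{k-1}^2.
N_0 = 3
N_1 = 3 + 3^2 + 3^2 = 21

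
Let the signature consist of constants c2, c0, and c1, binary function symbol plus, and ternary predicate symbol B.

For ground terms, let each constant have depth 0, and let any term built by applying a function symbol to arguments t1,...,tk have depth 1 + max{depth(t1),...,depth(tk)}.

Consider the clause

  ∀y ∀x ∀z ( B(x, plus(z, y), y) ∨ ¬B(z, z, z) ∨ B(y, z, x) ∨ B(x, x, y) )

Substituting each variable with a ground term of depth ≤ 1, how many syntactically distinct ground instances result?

1728

Ground terms of depth ≤ 1:
  Count level by level. With function symbols plus/2, the terms of depth ≤ k are the 3 constants together with each function applied to depth-≤(k−1) tuples, so N_k = 3 + N_{k-1}^2.
  N_0 = 3
  N_1 = 3 + 3^2 = 12
  Explicitly: c2, c0, c1, plus(c2, c2), plus(c2, c0), plus(c2, c1), plus(c0, c2), plus(c0, c0), plus(c0, c1), plus(c1, c2), plus(c1, c0), plus(c1, c1).
So there are 12 ground terms available for substitution.
The body mentions every one of the 3 quantified variables; since ground terms form a free algebra, no two substitutions collapse to the same formula.
Number of ground instances = 12^3 = 1728.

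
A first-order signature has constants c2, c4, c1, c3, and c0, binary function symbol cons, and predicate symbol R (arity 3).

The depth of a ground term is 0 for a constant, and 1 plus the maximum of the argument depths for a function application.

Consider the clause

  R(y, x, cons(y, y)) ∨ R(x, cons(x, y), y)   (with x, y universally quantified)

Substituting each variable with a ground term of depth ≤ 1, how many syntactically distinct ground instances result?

Ground terms of depth ≤ 1:
  Count level by level. With function symbols cons/2, the terms of depth ≤ k are the 5 constants together with each function applied to depth-≤(k−1) tuples, so N_k = 5 + N_{k-1}^2.
  N_0 = 5
  N_1 = 5 + 5^2 = 30
So there are 30 ground terms available for substitution.
Each of x, y ranges independently over the available ground terms, and distinct assignments produce distinct instances.
Number of ground instances = 30^2 = 900.

900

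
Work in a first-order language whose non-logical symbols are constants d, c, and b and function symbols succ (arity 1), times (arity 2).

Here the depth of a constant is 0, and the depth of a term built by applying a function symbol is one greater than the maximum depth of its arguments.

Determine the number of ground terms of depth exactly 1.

Let N_k count ground terms of depth at most k. Each non-constant term of depth ≤ k is some function symbol applied to depth-≤(k−1) arguments, giving N_k = 3 + N_{k-1} + N_{k-1}^2.
N_0 = 3
N_1 = 3 + 3 + 3^2 = 15
Terms of depth exactly 1: N_1 − N_0 = 15 − 3 = 12.

12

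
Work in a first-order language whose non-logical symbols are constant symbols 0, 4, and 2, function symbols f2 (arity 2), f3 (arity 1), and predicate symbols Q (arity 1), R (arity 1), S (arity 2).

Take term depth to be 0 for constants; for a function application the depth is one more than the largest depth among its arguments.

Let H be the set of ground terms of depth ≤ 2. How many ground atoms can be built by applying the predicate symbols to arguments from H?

59535

First count ground terms of depth ≤ 2.
If N_k denotes the number of depth-≤k ground terms, the 3 constants give N_0 = 3, and each function symbol of arity r contributes N_{k-1}^r new terms at level k: N_k = 3 + N_{k-1}^2 + N_{k-1}.
N_0 = 3
N_1 = 3 + 3^2 + 3 = 15
N_2 = 3 + 15^2 + 15 = 243
So |H| = 243.
A ground atom is a predicate applied to a tuple of terms from H, so the count is the sum over predicates of |H|^arity:
  Q: 243;  R: 243;  S: 243^2 = 59049
Total ground atoms: 243 + 243 + 59049 = 59535.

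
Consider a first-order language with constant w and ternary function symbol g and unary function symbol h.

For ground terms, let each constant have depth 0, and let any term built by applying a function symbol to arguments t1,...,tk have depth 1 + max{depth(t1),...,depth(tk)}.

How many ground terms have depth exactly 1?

2

If N_k denotes the number of depth-≤k ground terms, the 1 constant gives N_0 = 1, and each function symbol of arity r contributes N_{k-1}^r new terms at level k: N_k = 1 + N_{k-1}^3 + N_{k-1}.
N_0 = 1
N_1 = 1 + 1^3 + 1 = 3
Terms of depth exactly 1: N_1 − N_0 = 3 − 1 = 2.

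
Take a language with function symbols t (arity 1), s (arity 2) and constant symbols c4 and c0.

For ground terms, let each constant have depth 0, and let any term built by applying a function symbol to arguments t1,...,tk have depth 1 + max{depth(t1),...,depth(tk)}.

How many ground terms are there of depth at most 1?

8

If N_k denotes the number of depth-≤k ground terms, the 2 constants give N_0 = 2, and each function symbol of arity r contributes N_{k-1}^r new terms at level k: N_k = 2 + N_{k-1} + N_{k-1}^2.
N_0 = 2
N_1 = 2 + 2 + 2^2 = 8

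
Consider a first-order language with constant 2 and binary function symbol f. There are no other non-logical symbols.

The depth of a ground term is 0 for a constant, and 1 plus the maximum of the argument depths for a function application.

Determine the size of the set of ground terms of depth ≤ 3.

26

If N_k denotes the number of depth-≤k ground terms, the 1 constant gives N_0 = 1, and each function symbol of arity r contributes N_{k-1}^r new terms at level k: N_k = 1 + N_{k-1}^2.
N_0 = 1
N_1 = 1 + 1^2 = 2
N_2 = 1 + 2^2 = 5
N_3 = 1 + 5^2 = 26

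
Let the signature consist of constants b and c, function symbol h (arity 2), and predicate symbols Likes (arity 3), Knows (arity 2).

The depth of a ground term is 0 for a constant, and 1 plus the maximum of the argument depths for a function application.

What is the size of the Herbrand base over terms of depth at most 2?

56316

First count ground terms of depth ≤ 2.
Let N_k = |{terms of depth ≤ k}|. Then N_0 = 2 and N_k = 2 + N_{k-1}^2 for k ≥ 1 (one summand per function symbol, arity giving the exponent).
N_0 = 2
N_1 = 2 + 2^2 = 6
N_2 = 2 + 6^2 = 38
So |H| = 38.
Ground atoms are formed by filling each argument slot of a predicate with a term from H, so an r-ary predicate gives |H|^r atoms:
  Likes: 38^3 = 54872;  Knows: 38^2 = 1444
Total ground atoms: 54872 + 1444 = 56316.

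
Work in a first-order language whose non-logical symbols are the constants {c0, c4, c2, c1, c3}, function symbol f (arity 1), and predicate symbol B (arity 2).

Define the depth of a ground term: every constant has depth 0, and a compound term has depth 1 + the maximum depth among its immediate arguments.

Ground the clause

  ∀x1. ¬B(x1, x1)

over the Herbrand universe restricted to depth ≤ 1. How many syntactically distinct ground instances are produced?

10

Ground terms of depth ≤ 1:
  Count level by level. With function symbols f/1, the terms of depth ≤ k are the 5 constants together with each function applied to depth-≤(k−1) tuples, so N_k = 5 + N_{k-1}.
  N_0 = 5
  N_1 = 5 + 5 = 10
So there are 10 ground terms available for substitution.
The body mentions the single quantified variable x1; since ground terms form a free algebra, no two substitutions collapse to the same formula.
Number of ground instances = 10.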